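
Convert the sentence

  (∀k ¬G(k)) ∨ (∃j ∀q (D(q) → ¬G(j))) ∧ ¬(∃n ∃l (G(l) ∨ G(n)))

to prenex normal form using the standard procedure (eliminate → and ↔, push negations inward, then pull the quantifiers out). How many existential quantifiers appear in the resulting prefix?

1

First replace A → B with ¬A ∨ B.
  (∀k ¬G(k)) ∨ (∃j ∀q (¬D(q) ∨ ¬G(j))) ∧ ¬(∃n ∃l (G(l) ∨ G(n)))
Drive negations inward (¬∀x A ≡ ∃x ¬A, ¬∃x A ≡ ∀x ¬A, De Morgan for ∧/∨):
  (∀k ¬G(k)) ∨ (∃j ∀q (¬D(q) ∨ ¬G(j))) ∧ (∀n ∀l (¬G(l) ∧ ¬G(n)))
All bound variables are already distinct, so no renaming is needed.
Extract every quantifier outward, since the variables are now distinct and don't occur free across branches:
  ∀k ∃j ∀q ∀n ∀l (¬G(k) ∨ (¬D(q) ∨ ¬G(j)) ∧ ¬G(l) ∧ ¬G(n))
The prefix is ∀k ∃j ∀q ∀n ∀l: 4 universal, 1 existential.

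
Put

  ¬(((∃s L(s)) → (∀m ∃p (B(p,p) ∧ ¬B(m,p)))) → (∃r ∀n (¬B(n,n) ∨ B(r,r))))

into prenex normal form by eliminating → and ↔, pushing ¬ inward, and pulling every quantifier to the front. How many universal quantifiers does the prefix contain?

Eliminate → and ↔ using ¬ and ∨.
  ¬(¬(¬(∃s L(s)) ∨ (∀m ∃p (B(p,p) ∧ ¬B(m,p)))) ∨ (∃r ∀n (¬B(n,n) ∨ B(r,r))))
Move each ¬ inward, flipping quantifiers it crosses:
  ((∀s ¬L(s)) ∨ (∀m ∃p (B(p,p) ∧ ¬B(m,p)))) ∧ (∀r ∃n (B(n,n) ∧ ¬B(r,r)))
Finally move all quantifiers to the prefix:
  ∀s ∀m ∃p ∀r ∃n ((¬L(s) ∨ B(p,p) ∧ ¬B(m,p)) ∧ B(n,n) ∧ ¬B(r,r))
The prefix is ∀s ∀m ∃p ∀r ∃n: 3 universal, 2 existential.

3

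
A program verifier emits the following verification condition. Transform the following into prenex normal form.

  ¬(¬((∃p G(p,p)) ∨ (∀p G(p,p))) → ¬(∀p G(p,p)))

Eliminate → and ↔ using ¬ and ∨.
  ¬(¬¬((∃p G(p,p)) ∨ (∀p G(p,p))) ∨ ¬(∀p G(p,p)))
Drive negations inward (¬∀x A ≡ ∃x ¬A, ¬∃x A ≡ ∀x ¬A, De Morgan for ∧/∨):
  (∀p ¬G(p,p)) ∧ (∃p ¬G(p,p)) ∧ (∀p G(p,p))
Give each quantifier a distinct variable: p↦v, p↦a.
  (∀p ¬G(p,p)) ∧ (∃v ¬G(v,v)) ∧ (∀a G(a,a))
Extract every quantifier outward, since the variables are now distinct and don't occur free across branches:
  ∀p ∃v ∀a (¬G(p,p) ∧ ¬G(v,v) ∧ G(a,a))

∀p ∃v ∀a (¬G(p,p) ∧ ¬G(v,v) ∧ G(a,a))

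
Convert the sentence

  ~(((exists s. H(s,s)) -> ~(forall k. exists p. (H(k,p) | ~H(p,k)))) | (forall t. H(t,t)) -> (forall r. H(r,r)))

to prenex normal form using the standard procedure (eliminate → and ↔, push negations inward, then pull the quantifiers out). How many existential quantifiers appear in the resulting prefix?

2

First replace A → B with ¬A ∨ B.
  ~(~(~(exists s. H(s,s)) | ~(forall k. exists p. (H(k,p) | ~H(p,k))) | (forall t. H(t,t))) | (forall r. H(r,r)))
Push ¬ through the quantifiers and connectives to reach negation normal form:
  ((forall s. ~H(s,s)) | (exists k. forall p. (~H(k,p) & H(p,k))) | (forall t. H(t,t))) & (exists r. ~H(r,r))
All bound variables are already distinct, so no renaming is needed.
Pull the quantifiers to the front (each side's bound variable is not free in the other side):
  forall s. exists k. forall p. forall t. exists r. ((~H(s,s) | ~H(k,p) & H(p,k) | H(t,t)) & ~H(r,r))
The prefix is forall s exists k forall p forall t exists r: 3 universal, 2 existential.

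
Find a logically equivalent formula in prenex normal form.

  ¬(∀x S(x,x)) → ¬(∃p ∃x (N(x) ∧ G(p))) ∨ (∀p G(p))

∀x ∀p ∀z1 ∀y (S(x,x) ∨ ¬N(z1) ∨ ¬G(p) ∨ G(y))

Rewrite implications/biconditionals: A → B as ¬A ∨ B.
  ¬¬(∀x S(x,x)) ∨ ¬(∃p ∃x (N(x) ∧ G(p))) ∨ (∀p G(p))
Push ¬ through the quantifiers and connectives to reach negation normal form:
  (∀x S(x,x)) ∨ (∀p ∀x (¬N(x) ∨ ¬G(p))) ∨ (∀p G(p))
Rename bound variables to avoid capture: x↦z1, p↦y.
  (∀x S(x,x)) ∨ (∀p ∀z1 (¬N(z1) ∨ ¬G(p))) ∨ (∀y G(y))
Extract every quantifier outward, since the variables are now distinct and don't occur free across branches:
  ∀x ∀p ∀z1 ∀y (S(x,x) ∨ ¬N(z1) ∨ ¬G(p) ∨ G(y))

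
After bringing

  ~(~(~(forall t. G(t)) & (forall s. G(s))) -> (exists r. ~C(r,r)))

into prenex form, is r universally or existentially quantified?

First replace A → B with ¬A ∨ B.
  ~(~~(~(forall t. G(t)) & (forall s. G(s))) | (exists r. ~C(r,r)))
Move each ¬ inward, flipping quantifiers it crosses:
  ((forall t. G(t)) | (exists s. ~G(s))) & (forall r. C(r,r))
All bound variables are already distinct, so no renaming is needed.
Pull the quantifiers to the front (each side's bound variable is not free in the other side):
  forall t. exists s. forall r. ((G(t) | ~G(s)) & C(r,r))
The quantifier exists r sits under an odd number of negations (counting the antecedent side of each →), so it flips to forall r.

universal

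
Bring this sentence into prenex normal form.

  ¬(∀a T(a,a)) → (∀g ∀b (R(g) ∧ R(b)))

Rewrite implications/biconditionals: A → B as ¬A ∨ B.
  ¬¬(∀a T(a,a)) ∨ (∀g ∀b (R(g) ∧ R(b)))
Push ¬ through the quantifiers and connectives to reach negation normal form:
  (∀a T(a,a)) ∨ (∀g ∀b (R(g) ∧ R(b)))
All bound variables are already distinct, so no renaming is needed.
Extract every quantifier outward, since the variables are now distinct and don't occur free across branches:
  ∀a ∀g ∀b (T(a,a) ∨ R(g) ∧ R(b))

∀a ∀g ∀b (T(a,a) ∨ R(g) ∧ R(b))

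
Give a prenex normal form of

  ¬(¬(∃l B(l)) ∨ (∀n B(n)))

∃l ∃n (B(l) ∧ ¬B(n))

Move each ¬ inward, flipping quantifiers it crosses:
  (∃l B(l)) ∧ (∃n ¬B(n))
Extract every quantifier outward, since the variables are now distinct and don't occur free across branches:
  ∃l ∃n (B(l) ∧ ¬B(n))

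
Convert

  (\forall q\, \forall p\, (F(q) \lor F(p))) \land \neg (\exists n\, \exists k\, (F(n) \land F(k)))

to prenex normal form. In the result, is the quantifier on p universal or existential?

universal

Push ¬ through the quantifiers and connectives to reach negation normal form:
  (\forall q\, \forall p\, (F(q) \lor F(p))) \land (\forall n\, \forall k\, (\neg F(n) \lor \neg F(k)))
All bound variables are already distinct, so no renaming is needed.
Pull the quantifiers to the front (each side's bound variable is not free in the other side):
  \forall q\, \forall p\, \forall n\, \forall k\, ((F(q) \lor F(p)) \land (\neg F(n) \lor \neg F(k)))
The quantifier \forall p sits under an even number of negations, so it remains universal.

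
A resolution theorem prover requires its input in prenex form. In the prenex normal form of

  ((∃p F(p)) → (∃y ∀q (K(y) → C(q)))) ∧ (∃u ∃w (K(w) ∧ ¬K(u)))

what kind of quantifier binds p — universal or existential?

universal

Eliminate → and ↔ using ¬ and ∨.
  (¬(∃p F(p)) ∨ (∃y ∀q (¬K(y) ∨ C(q)))) ∧ (∃u ∃w (K(w) ∧ ¬K(u)))
Move each ¬ inward, flipping quantifiers it crosses:
  ((∀p ¬F(p)) ∨ (∃y ∀q (¬K(y) ∨ C(q)))) ∧ (∃u ∃w (K(w) ∧ ¬K(u)))
Finally move all quantifiers to the prefix:
  ∀p ∃y ∀q ∃u ∃w ((¬F(p) ∨ ¬K(y) ∨ C(q)) ∧ K(w) ∧ ¬K(u))
The quantifier ∃p sits under an odd number of negations (counting the antecedent side of each →), so it flips to ∀p.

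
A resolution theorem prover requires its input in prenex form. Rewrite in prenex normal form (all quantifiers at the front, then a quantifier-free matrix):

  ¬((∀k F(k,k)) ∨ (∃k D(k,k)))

Push ¬ through the quantifiers and connectives to reach negation normal form:
  (∃k ¬F(k,k)) ∧ (∀k ¬D(k,k))
Rename bound variables to avoid capture: k↦a.
  (∃k ¬F(k,k)) ∧ (∀a ¬D(a,a))
Pull the quantifiers to the front (each side's bound variable is not free in the other side):
  ∃k ∀a (¬F(k,k) ∧ ¬D(a,a))

∃k ∀a (¬F(k,k) ∧ ¬D(a,a))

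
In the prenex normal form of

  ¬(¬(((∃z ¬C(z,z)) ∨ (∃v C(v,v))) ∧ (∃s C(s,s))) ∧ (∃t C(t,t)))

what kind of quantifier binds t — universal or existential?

universal

Push ¬ through the quantifiers and connectives to reach negation normal form:
  ((∃z ¬C(z,z)) ∨ (∃v C(v,v))) ∧ (∃s C(s,s)) ∨ (∀t ¬C(t,t))
All bound variables are already distinct, so no renaming is needed.
Pull the quantifiers to the front (each side's bound variable is not free in the other side):
  ∃z ∃v ∃s ∀t ((¬C(z,z) ∨ C(v,v)) ∧ C(s,s) ∨ ¬C(t,t))
The quantifier ∃t sits under an odd number of negations, so it flips to ∀t.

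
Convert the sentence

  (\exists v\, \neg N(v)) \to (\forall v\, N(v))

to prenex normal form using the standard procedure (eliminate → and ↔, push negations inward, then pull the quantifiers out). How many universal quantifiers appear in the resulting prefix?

2

Eliminate → and ↔ using ¬ and ∨.
  \neg (\exists v\, \neg N(v)) \lor (\forall v\, N(v))
Move each ¬ inward, flipping quantifiers it crosses:
  (\forall v\, N(v)) \lor (\forall v\, N(v))
Rename bound variables to avoid capture: v↦q.
  (\forall v\, N(v)) \lor (\forall q\, N(q))
Finally move all quantifiers to the prefix:
  \forall v\, \forall q\, (N(v) \lor N(q))
The prefix is \forall v \forall q: 2 universal, 0 existential.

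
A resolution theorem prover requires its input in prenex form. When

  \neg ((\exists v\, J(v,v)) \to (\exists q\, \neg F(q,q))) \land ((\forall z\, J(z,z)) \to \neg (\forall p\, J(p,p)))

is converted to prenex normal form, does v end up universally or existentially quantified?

existential

Rewrite implications/biconditionals: A → B as ¬A ∨ B.
  \neg (\neg (\exists v\, J(v,v)) \lor (\exists q\, \neg F(q,q))) \land (\neg (\forall z\, J(z,z)) \lor \neg (\forall p\, J(p,p)))
Move each ¬ inward, flipping quantifiers it crosses:
  (\exists v\, J(v,v)) \land (\forall q\, F(q,q)) \land ((\exists z\, \neg J(z,z)) \lor (\exists p\, \neg J(p,p)))
All bound variables are already distinct, so no renaming is needed.
Finally move all quantifiers to the prefix:
  \exists v\, \forall q\, \exists z\, \exists p\, (J(v,v) \land F(q,q) \land (\neg J(z,z) \lor \neg J(p,p)))
The quantifier \exists v sits under an even number of negations (counting the antecedent side of each →), so it remains existential.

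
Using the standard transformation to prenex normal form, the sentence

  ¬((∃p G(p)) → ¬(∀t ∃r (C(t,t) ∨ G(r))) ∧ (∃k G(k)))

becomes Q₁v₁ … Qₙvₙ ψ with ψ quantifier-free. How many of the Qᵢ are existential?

2

First replace A → B with ¬A ∨ B.
  ¬(¬(∃p G(p)) ∨ ¬(∀t ∃r (C(t,t) ∨ G(r))) ∧ (∃k G(k)))
Move each ¬ inward, flipping quantifiers it crosses:
  (∃p G(p)) ∧ ((∀t ∃r (C(t,t) ∨ G(r))) ∨ (∀k ¬G(k)))
All bound variables are already distinct, so no renaming is needed.
Extract every quantifier outward, since the variables are now distinct and don't occur free across branches:
  ∃p ∀t ∃r ∀k (G(p) ∧ (C(t,t) ∨ G(r) ∨ ¬G(k)))
The prefix is ∃p ∀t ∃r ∀k: 2 universal, 2 existential.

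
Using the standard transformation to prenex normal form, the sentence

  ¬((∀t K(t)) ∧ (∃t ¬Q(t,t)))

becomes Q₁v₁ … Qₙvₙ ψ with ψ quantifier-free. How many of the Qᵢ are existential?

Move each ¬ inward, flipping quantifiers it crosses:
  (∃t ¬K(t)) ∨ (∀t Q(t,t))
Standardize variables apart so no two quantifiers bind the same name: t↦b.
  (∃t ¬K(t)) ∨ (∀b Q(b,b))
Finally move all quantifiers to the prefix:
  ∃t ∀b (¬K(t) ∨ Q(b,b))
The prefix is ∃t ∀b: 1 universal, 1 existential.

1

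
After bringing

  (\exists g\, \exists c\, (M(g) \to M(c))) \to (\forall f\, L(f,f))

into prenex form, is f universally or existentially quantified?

Rewrite implications/biconditionals: A → B as ¬A ∨ B.
  \neg (\exists g\, \exists c\, (\neg M(g) \lor M(c))) \lor (\forall f\, L(f,f))
Drive negations inward (¬∀x A ≡ ∃x ¬A, ¬∃x A ≡ ∀x ¬A, De Morgan for ∧/∨):
  (\forall g\, \forall c\, (M(g) \land \neg M(c))) \lor (\forall f\, L(f,f))
Extract every quantifier outward, since the variables are now distinct and don't occur free across branches:
  \forall g\, \forall c\, \forall f\, (M(g) \land \neg M(c) \lor L(f,f))
The quantifier \forall f sits under an even number of negations (counting the antecedent side of each →), so it remains universal.

universal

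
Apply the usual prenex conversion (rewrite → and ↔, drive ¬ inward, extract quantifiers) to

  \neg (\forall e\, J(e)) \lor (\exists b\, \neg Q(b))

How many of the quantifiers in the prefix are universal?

Push ¬ through the quantifiers and connectives to reach negation normal form:
  (\exists e\, \neg J(e)) \lor (\exists b\, \neg Q(b))
All bound variables are already distinct, so no renaming is needed.
Pull the quantifiers to the front (each side's bound variable is not free in the other side):
  \exists e\, \exists b\, (\neg J(e) \lor \neg Q(b))
The prefix is \exists e \exists b: 0 universal, 2 existential.

0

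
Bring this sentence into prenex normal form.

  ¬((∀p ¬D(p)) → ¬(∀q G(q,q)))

Eliminate → and ↔ using ¬ and ∨.
  ¬(¬(∀p ¬D(p)) ∨ ¬(∀q G(q,q)))
Push ¬ through the quantifiers and connectives to reach negation normal form:
  (∀p ¬D(p)) ∧ (∀q G(q,q))
Pull the quantifiers to the front (each side's bound variable is not free in the other side):
  ∀p ∀q (¬D(p) ∧ G(q,q))

∀p ∀q (¬D(p) ∧ G(q,q))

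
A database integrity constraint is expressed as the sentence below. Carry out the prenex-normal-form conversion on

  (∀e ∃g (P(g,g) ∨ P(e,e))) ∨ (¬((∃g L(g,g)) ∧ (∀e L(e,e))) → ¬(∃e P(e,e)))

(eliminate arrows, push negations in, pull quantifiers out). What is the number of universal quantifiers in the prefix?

Eliminate → and ↔ using ¬ and ∨.
  (∀e ∃g (P(g,g) ∨ P(e,e))) ∨ ¬¬((∃g L(g,g)) ∧ (∀e L(e,e))) ∨ ¬(∃e P(e,e))
Drive negations inward (¬∀x A ≡ ∃x ¬A, ¬∃x A ≡ ∀x ¬A, De Morgan for ∧/∨):
  (∀e ∃g (P(g,g) ∨ P(e,e))) ∨ (∃g L(g,g)) ∧ (∀e L(e,e)) ∨ (∀e ¬P(e,e))
Rename bound variables to avoid capture: g↦v, e↦x1, e↦t.
  (∀e ∃g (P(g,g) ∨ P(e,e))) ∨ (∃v L(v,v)) ∧ (∀x1 L(x1,x1)) ∨ (∀t ¬P(t,t))
Extract every quantifier outward, since the variables are now distinct and don't occur free across branches:
  ∀e ∃g ∃v ∀x1 ∀t (P(g,g) ∨ P(e,e) ∨ L(v,v) ∧ L(x1,x1) ∨ ¬P(t,t))
The prefix is ∀e ∃g ∃v ∀x1 ∀t: 3 universal, 2 existential.

3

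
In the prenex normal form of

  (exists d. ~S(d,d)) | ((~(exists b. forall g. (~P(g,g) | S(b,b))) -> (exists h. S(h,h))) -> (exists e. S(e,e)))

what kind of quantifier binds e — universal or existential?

Rewrite implications/biconditionals: A → B as ¬A ∨ B.
  (exists d. ~S(d,d)) | ~(~~(exists b. forall g. (~P(g,g) | S(b,b))) | (exists h. S(h,h))) | (exists e. S(e,e))
Drive negations inward (¬∀x A ≡ ∃x ¬A, ¬∃x A ≡ ∀x ¬A, De Morgan for ∧/∨):
  (exists d. ~S(d,d)) | (forall b. exists g. (P(g,g) & ~S(b,b))) & (forall h. ~S(h,h)) | (exists e. S(e,e))
Pull the quantifiers to the front (each side's bound variable is not free in the other side):
  exists d. forall b. exists g. forall h. exists e. (~S(d,d) | P(g,g) & ~S(b,b) & ~S(h,h) | S(e,e))
The quantifier exists e sits under an even number of negations (counting the antecedent side of each →), so it remains existential.

existential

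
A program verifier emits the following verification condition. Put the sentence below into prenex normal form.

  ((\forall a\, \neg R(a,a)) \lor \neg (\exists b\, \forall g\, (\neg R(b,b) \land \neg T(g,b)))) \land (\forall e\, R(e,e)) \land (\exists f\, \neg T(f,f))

Move each ¬ inward, flipping quantifiers it crosses:
  ((\forall a\, \neg R(a,a)) \lor (\forall b\, \exists g\, (R(b,b) \lor T(g,b)))) \land (\forall e\, R(e,e)) \land (\exists f\, \neg T(f,f))
Pull the quantifiers to the front (each side's bound variable is not free in the other side):
  \forall a\, \forall b\, \exists g\, \forall e\, \exists f\, ((\neg R(a,a) \lor R(b,b) \lor T(g,b)) \land R(e,e) \land \neg T(f,f))

\forall a\, \forall b\, \exists g\, \forall e\, \exists f\, ((\neg R(a,a) \lor R(b,b) \lor T(g,b)) \land R(e,e) \land \neg T(f,f))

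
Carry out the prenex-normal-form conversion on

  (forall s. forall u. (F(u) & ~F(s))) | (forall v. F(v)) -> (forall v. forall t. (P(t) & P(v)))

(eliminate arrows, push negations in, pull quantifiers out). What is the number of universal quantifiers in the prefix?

First replace A → B with ¬A ∨ B.
  ~((forall s. forall u. (F(u) & ~F(s))) | (forall v. F(v))) | (forall v. forall t. (P(t) & P(v)))
Push ¬ through the quantifiers and connectives to reach negation normal form:
  (exists s. exists u. (~F(u) | F(s))) & (exists v. ~F(v)) | (forall v. forall t. (P(t) & P(v)))
Rename bound variables to avoid capture: v↦c.
  (exists s. exists u. (~F(u) | F(s))) & (exists v. ~F(v)) | (forall c. forall t. (P(t) & P(c)))
Finally move all quantifiers to the prefix:
  exists s. exists u. exists v. forall c. forall t. ((~F(u) | F(s)) & ~F(v) | P(t) & P(c))
The prefix is exists s exists u exists v forall c forall t: 2 universal, 3 existential.

2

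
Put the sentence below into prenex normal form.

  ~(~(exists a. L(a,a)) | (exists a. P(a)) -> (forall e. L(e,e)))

forall a. exists w1. exists e. ((~L(a,a) | P(w1)) & ~L(e,e))

Rewrite implications/biconditionals: A → B as ¬A ∨ B.
  ~(~(~(exists a. L(a,a)) | (exists a. P(a))) | (forall e. L(e,e)))
Drive negations inward (¬∀x A ≡ ∃x ¬A, ¬∃x A ≡ ∀x ¬A, De Morgan for ∧/∨):
  ((forall a. ~L(a,a)) | (exists a. P(a))) & (exists e. ~L(e,e))
Standardize variables apart so no two quantifiers bind the same name: a↦w1.
  ((forall a. ~L(a,a)) | (exists w1. P(w1))) & (exists e. ~L(e,e))
Finally move all quantifiers to the prefix:
  forall a. exists w1. exists e. ((~L(a,a) | P(w1)) & ~L(e,e))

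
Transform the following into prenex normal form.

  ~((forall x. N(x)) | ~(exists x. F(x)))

Move each ¬ inward, flipping quantifiers it crosses:
  (exists x. ~N(x)) & (exists x. F(x))
Standardize variables apart so no two quantifiers bind the same name: x↦s.
  (exists x. ~N(x)) & (exists s. F(s))
Extract every quantifier outward, since the variables are now distinct and don't occur free across branches:
  exists x. exists s. (~N(x) & F(s))

exists x. exists s. (~N(x) & F(s))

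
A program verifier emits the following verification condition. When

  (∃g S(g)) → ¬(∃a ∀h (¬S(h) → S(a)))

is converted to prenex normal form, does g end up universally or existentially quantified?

universal

First replace A → B with ¬A ∨ B.
  ¬(∃g S(g)) ∨ ¬(∃a ∀h (¬¬S(h) ∨ S(a)))
Move each ¬ inward, flipping quantifiers it crosses:
  (∀g ¬S(g)) ∨ (∀a ∃h (¬S(h) ∧ ¬S(a)))
Pull the quantifiers to the front (each side's bound variable is not free in the other side):
  ∀g ∀a ∃h (¬S(g) ∨ ¬S(h) ∧ ¬S(a))
The quantifier ∃g sits under an odd number of negations (counting the antecedent side of each →), so it flips to ∀g.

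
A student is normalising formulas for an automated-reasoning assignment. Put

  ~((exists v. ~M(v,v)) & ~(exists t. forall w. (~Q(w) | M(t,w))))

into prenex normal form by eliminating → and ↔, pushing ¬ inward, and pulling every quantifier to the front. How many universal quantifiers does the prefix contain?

Push ¬ through the quantifiers and connectives to reach negation normal form:
  (forall v. M(v,v)) | (exists t. forall w. (~Q(w) | M(t,w)))
All bound variables are already distinct, so no renaming is needed.
Finally move all quantifiers to the prefix:
  forall v. exists t. forall w. (M(v,v) | ~Q(w) | M(t,w))
The prefix is forall v exists t forall w: 2 universal, 1 existential.

2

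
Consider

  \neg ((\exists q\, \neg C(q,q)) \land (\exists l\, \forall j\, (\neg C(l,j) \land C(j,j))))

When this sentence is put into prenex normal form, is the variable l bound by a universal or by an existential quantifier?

Move each ¬ inward, flipping quantifiers it crosses:
  (\forall q\, C(q,q)) \lor (\forall l\, \exists j\, (C(l,j) \lor \neg C(j,j)))
All bound variables are already distinct, so no renaming is needed.
Finally move all quantifiers to the prefix:
  \forall q\, \forall l\, \exists j\, (C(q,q) \lor C(l,j) \lor \neg C(j,j))
The quantifier \exists l sits under an odd number of negations, so it flips to \forall l.

universal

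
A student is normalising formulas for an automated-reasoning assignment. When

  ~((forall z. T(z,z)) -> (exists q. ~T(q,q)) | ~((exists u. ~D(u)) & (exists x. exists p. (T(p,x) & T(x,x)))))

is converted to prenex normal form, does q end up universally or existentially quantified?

Eliminate → and ↔ using ¬ and ∨.
  ~(~(forall z. T(z,z)) | (exists q. ~T(q,q)) | ~((exists u. ~D(u)) & (exists x. exists p. (T(p,x) & T(x,x)))))
Push ¬ through the quantifiers and connectives to reach negation normal form:
  (forall z. T(z,z)) & (forall q. T(q,q)) & (exists u. ~D(u)) & (exists x. exists p. (T(p,x) & T(x,x)))
All bound variables are already distinct, so no renaming is needed.
Extract every quantifier outward, since the variables are now distinct and don't occur free across branches:
  forall z. forall q. exists u. exists x. exists p. (T(z,z) & T(q,q) & ~D(u) & T(p,x) & T(x,x))
The quantifier exists q sits under an odd number of negations (counting the antecedent side of each →), so it flips to forall q.

universal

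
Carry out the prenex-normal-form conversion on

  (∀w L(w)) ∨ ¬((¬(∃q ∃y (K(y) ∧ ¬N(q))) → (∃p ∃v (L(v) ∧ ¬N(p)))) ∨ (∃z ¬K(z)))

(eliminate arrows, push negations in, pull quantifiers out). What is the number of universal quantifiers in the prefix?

6

Eliminate → and ↔ using ¬ and ∨.
  (∀w L(w)) ∨ ¬(¬¬(∃q ∃y (K(y) ∧ ¬N(q))) ∨ (∃p ∃v (L(v) ∧ ¬N(p))) ∨ (∃z ¬K(z)))
Push ¬ through the quantifiers and connectives to reach negation normal form:
  (∀w L(w)) ∨ (∀q ∀y (¬K(y) ∨ N(q))) ∧ (∀p ∀v (¬L(v) ∨ N(p))) ∧ (∀z K(z))
All bound variables are already distinct, so no renaming is needed.
Extract every quantifier outward, since the variables are now distinct and don't occur free across branches:
  ∀w ∀q ∀y ∀p ∀v ∀z (L(w) ∨ (¬K(y) ∨ N(q)) ∧ (¬L(v) ∨ N(p)) ∧ K(z))
The prefix is ∀w ∀q ∀y ∀p ∀v ∀z: 6 universal, 0 existential.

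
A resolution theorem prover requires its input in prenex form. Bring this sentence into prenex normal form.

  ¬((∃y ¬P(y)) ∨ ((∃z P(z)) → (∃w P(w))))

Eliminate → and ↔ using ¬ and ∨.
  ¬((∃y ¬P(y)) ∨ ¬(∃z P(z)) ∨ (∃w P(w)))
Drive negations inward (¬∀x A ≡ ∃x ¬A, ¬∃x A ≡ ∀x ¬A, De Morgan for ∧/∨):
  (∀y P(y)) ∧ (∃z P(z)) ∧ (∀w ¬P(w))
Extract every quantifier outward, since the variables are now distinct and don't occur free across branches:
  ∀y ∃z ∀w (P(y) ∧ P(z) ∧ ¬P(w))

∀y ∃z ∀w (P(y) ∧ P(z) ∧ ¬P(w))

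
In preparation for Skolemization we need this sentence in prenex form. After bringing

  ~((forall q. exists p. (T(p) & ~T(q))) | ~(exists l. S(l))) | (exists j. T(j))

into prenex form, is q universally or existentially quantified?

Move each ¬ inward, flipping quantifiers it crosses:
  (exists q. forall p. (~T(p) | T(q))) & (exists l. S(l)) | (exists j. T(j))
All bound variables are already distinct, so no renaming is needed.
Extract every quantifier outward, since the variables are now distinct and don't occur free across branches:
  exists q. forall p. exists l. exists j. ((~T(p) | T(q)) & S(l) | T(j))
The quantifier forall q sits under an odd number of negations, so it flips to exists q.

existential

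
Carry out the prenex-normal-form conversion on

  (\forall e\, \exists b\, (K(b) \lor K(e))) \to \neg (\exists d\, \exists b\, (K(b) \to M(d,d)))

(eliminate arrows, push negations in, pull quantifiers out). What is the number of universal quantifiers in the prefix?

Eliminate → and ↔ using ¬ and ∨.
  \neg (\forall e\, \exists b\, (K(b) \lor K(e))) \lor \neg (\exists d\, \exists b\, (\neg K(b) \lor M(d,d)))
Drive negations inward (¬∀x A ≡ ∃x ¬A, ¬∃x A ≡ ∀x ¬A, De Morgan for ∧/∨):
  (\exists e\, \forall b\, (\neg K(b) \land \neg K(e))) \lor (\forall d\, \forall b\, (K(b) \land \neg M(d,d)))
Give each quantifier a distinct variable: b↦x1.
  (\exists e\, \forall b\, (\neg K(b) \land \neg K(e))) \lor (\forall d\, \forall x1\, (K(x1) \land \neg M(d,d)))
Finally move all quantifiers to the prefix:
  \exists e\, \forall b\, \forall d\, \forall x1\, (\neg K(b) \land \neg K(e) \lor K(x1) \land \neg M(d,d))
The prefix is \exists e \forall b \forall d \forall x1: 3 universal, 1 existential.

3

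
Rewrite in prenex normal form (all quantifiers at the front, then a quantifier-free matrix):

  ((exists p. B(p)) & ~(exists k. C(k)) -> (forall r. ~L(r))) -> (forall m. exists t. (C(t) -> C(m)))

First replace A → B with ¬A ∨ B.
  ~(~((exists p. B(p)) & ~(exists k. C(k))) | (forall r. ~L(r))) | (forall m. exists t. (~C(t) | C(m)))
Push ¬ through the quantifiers and connectives to reach negation normal form:
  (exists p. B(p)) & (forall k. ~C(k)) & (exists r. L(r)) | (forall m. exists t. (~C(t) | C(m)))
Finally move all quantifiers to the prefix:
  exists p. forall k. exists r. forall m. exists t. (B(p) & ~C(k) & L(r) | ~C(t) | C(m))

exists p. forall k. exists r. forall m. exists t. (B(p) & ~C(k) & L(r) | ~C(t) | C(m))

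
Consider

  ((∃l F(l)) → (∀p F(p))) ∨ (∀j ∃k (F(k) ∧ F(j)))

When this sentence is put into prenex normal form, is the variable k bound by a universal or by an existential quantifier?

First replace A → B with ¬A ∨ B.
  ¬(∃l F(l)) ∨ (∀p F(p)) ∨ (∀j ∃k (F(k) ∧ F(j)))
Move each ¬ inward, flipping quantifiers it crosses:
  (∀l ¬F(l)) ∨ (∀p F(p)) ∨ (∀j ∃k (F(k) ∧ F(j)))
Pull the quantifiers to the front (each side's bound variable is not free in the other side):
  ∀l ∀p ∀j ∃k (¬F(l) ∨ F(p) ∨ F(k) ∧ F(j))
The quantifier ∃k sits under an even number of negations (counting the antecedent side of each →), so it remains existential.

existential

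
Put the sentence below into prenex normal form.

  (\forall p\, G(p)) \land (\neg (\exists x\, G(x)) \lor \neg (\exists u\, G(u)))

Drive negations inward (¬∀x A ≡ ∃x ¬A, ¬∃x A ≡ ∀x ¬A, De Morgan for ∧/∨):
  (\forall p\, G(p)) \land ((\forall x\, \neg G(x)) \lor (\forall u\, \neg G(u)))
Extract every quantifier outward, since the variables are now distinct and don't occur free across branches:
  \forall p\, \forall x\, \forall u\, (G(p) \land (\neg G(x) \lor \neg G(u)))

\forall p\, \forall x\, \forall u\, (G(p) \land (\neg G(x) \lor \neg G(u)))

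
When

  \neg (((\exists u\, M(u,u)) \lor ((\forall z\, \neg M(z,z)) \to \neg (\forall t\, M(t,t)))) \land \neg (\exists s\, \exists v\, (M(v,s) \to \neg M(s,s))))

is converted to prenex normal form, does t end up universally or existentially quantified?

First replace A → B with ¬A ∨ B.
  \neg (((\exists u\, M(u,u)) \lor \neg (\forall z\, \neg M(z,z)) \lor \neg (\forall t\, M(t,t))) \land \neg (\exists s\, \exists v\, (\neg M(v,s) \lor \neg M(s,s))))
Move each ¬ inward, flipping quantifiers it crosses:
  (\forall u\, \neg M(u,u)) \land (\forall z\, \neg M(z,z)) \land (\forall t\, M(t,t)) \lor (\exists s\, \exists v\, (\neg M(v,s) \lor \neg M(s,s)))
All bound variables are already distinct, so no renaming is needed.
Finally move all quantifiers to the prefix:
  \forall u\, \forall z\, \forall t\, \exists s\, \exists v\, (\neg M(u,u) \land \neg M(z,z) \land M(t,t) \lor \neg M(v,s) \lor \neg M(s,s))
The quantifier \forall t sits under an even number of negations (counting the antecedent side of each →), so it remains universal.

universal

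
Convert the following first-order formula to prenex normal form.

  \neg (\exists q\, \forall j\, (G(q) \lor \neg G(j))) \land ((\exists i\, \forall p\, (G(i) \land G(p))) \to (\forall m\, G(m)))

\forall q\, \exists j\, \forall i\, \exists p\, \forall m\, (\neg G(q) \land G(j) \land (\neg G(i) \lor \neg G(p) \lor G(m)))

Eliminate → and ↔ using ¬ and ∨.
  \neg (\exists q\, \forall j\, (G(q) \lor \neg G(j))) \land (\neg (\exists i\, \forall p\, (G(i) \land G(p))) \lor (\forall m\, G(m)))
Push ¬ through the quantifiers and connectives to reach negation normal form:
  (\forall q\, \exists j\, (\neg G(q) \land G(j))) \land ((\forall i\, \exists p\, (\neg G(i) \lor \neg G(p))) \lor (\forall m\, G(m)))
All bound variables are already distinct, so no renaming is needed.
Extract every quantifier outward, since the variables are now distinct and don't occur free across branches:
  \forall q\, \exists j\, \forall i\, \exists p\, \forall m\, (\neg G(q) \land G(j) \land (\neg G(i) \lor \neg G(p) \lor G(m)))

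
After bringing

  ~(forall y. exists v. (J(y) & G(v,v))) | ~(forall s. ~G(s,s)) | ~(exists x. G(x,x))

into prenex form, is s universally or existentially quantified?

existential

Push ¬ through the quantifiers and connectives to reach negation normal form:
  (exists y. forall v. (~J(y) | ~G(v,v))) | (exists s. G(s,s)) | (forall x. ~G(x,x))
Extract every quantifier outward, since the variables are now distinct and don't occur free across branches:
  exists y. forall v. exists s. forall x. (~J(y) | ~G(v,v) | G(s,s) | ~G(x,x))
The quantifier forall s sits under an odd number of negations, so it flips to exists s.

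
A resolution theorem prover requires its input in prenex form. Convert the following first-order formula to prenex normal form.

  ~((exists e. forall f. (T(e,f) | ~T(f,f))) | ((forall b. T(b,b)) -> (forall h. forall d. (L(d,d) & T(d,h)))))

forall e. exists f. forall b. exists h. exists d. (~T(e,f) & T(f,f) & T(b,b) & (~L(d,d) | ~T(d,h)))

Eliminate → and ↔ using ¬ and ∨.
  ~((exists e. forall f. (T(e,f) | ~T(f,f))) | ~(forall b. T(b,b)) | (forall h. forall d. (L(d,d) & T(d,h))))
Push ¬ through the quantifiers and connectives to reach negation normal form:
  (forall e. exists f. (~T(e,f) & T(f,f))) & (forall b. T(b,b)) & (exists h. exists d. (~L(d,d) | ~T(d,h)))
All bound variables are already distinct, so no renaming is needed.
Finally move all quantifiers to the prefix:
  forall e. exists f. forall b. exists h. exists d. (~T(e,f) & T(f,f) & T(b,b) & (~L(d,d) | ~T(d,h)))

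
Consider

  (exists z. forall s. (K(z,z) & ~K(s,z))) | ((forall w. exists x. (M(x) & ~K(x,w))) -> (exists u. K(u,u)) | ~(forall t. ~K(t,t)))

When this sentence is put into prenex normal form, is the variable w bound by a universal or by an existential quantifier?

First replace A → B with ¬A ∨ B.
  (exists z. forall s. (K(z,z) & ~K(s,z))) | ~(forall w. exists x. (M(x) & ~K(x,w))) | (exists u. K(u,u)) | ~(forall t. ~K(t,t))
Move each ¬ inward, flipping quantifiers it crosses:
  (exists z. forall s. (K(z,z) & ~K(s,z))) | (exists w. forall x. (~M(x) | K(x,w))) | (exists u. K(u,u)) | (exists t. K(t,t))
All bound variables are already distinct, so no renaming is needed.
Pull the quantifiers to the front (each side's bound variable is not free in the other side):
  exists z. forall s. exists w. forall x. exists u. exists t. (K(z,z) & ~K(s,z) | ~M(x) | K(x,w) | K(u,u) | K(t,t))
The quantifier forall w sits under an odd number of negations (counting the antecedent side of each →), so it flips to exists w.

existential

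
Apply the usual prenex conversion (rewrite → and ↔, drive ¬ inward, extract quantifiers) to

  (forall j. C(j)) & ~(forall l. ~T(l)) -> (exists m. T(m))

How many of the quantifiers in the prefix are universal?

1

Rewrite implications/biconditionals: A → B as ¬A ∨ B.
  ~((forall j. C(j)) & ~(forall l. ~T(l))) | (exists m. T(m))
Push ¬ through the quantifiers and connectives to reach negation normal form:
  (exists j. ~C(j)) | (forall l. ~T(l)) | (exists m. T(m))
All bound variables are already distinct, so no renaming is needed.
Pull the quantifiers to the front (each side's bound variable is not free in the other side):
  exists j. forall l. exists m. (~C(j) | ~T(l) | T(m))
The prefix is exists j forall l exists m: 1 universal, 2 existential.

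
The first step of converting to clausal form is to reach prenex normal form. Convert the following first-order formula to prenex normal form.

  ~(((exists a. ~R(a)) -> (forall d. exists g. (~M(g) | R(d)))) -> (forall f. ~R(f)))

First replace A → B with ¬A ∨ B.
  ~(~(~(exists a. ~R(a)) | (forall d. exists g. (~M(g) | R(d)))) | (forall f. ~R(f)))
Drive negations inward (¬∀x A ≡ ∃x ¬A, ¬∃x A ≡ ∀x ¬A, De Morgan for ∧/∨):
  ((forall a. R(a)) | (forall d. exists g. (~M(g) | R(d)))) & (exists f. R(f))
All bound variables are already distinct, so no renaming is needed.
Extract every quantifier outward, since the variables are now distinct and don't occur free across branches:
  forall a. forall d. exists g. exists f. ((R(a) | ~M(g) | R(d)) & R(f))

forall a. forall d. exists g. exists f. ((R(a) | ~M(g) | R(d)) & R(f))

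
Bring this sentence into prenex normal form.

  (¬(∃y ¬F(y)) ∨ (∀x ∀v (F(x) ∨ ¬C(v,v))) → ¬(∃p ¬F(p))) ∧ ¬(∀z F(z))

∃y ∃x ∃v ∀p ∃z ((¬F(y) ∧ ¬F(x) ∧ C(v,v) ∨ F(p)) ∧ ¬F(z))

Rewrite implications/biconditionals: A → B as ¬A ∨ B.
  (¬(¬(∃y ¬F(y)) ∨ (∀x ∀v (F(x) ∨ ¬C(v,v)))) ∨ ¬(∃p ¬F(p))) ∧ ¬(∀z F(z))
Push ¬ through the quantifiers and connectives to reach negation normal form:
  ((∃y ¬F(y)) ∧ (∃x ∃v (¬F(x) ∧ C(v,v))) ∨ (∀p F(p))) ∧ (∃z ¬F(z))
All bound variables are already distinct, so no renaming is needed.
Extract every quantifier outward, since the variables are now distinct and don't occur free across branches:
  ∃y ∃x ∃v ∀p ∃z ((¬F(y) ∧ ¬F(x) ∧ C(v,v) ∨ F(p)) ∧ ¬F(z))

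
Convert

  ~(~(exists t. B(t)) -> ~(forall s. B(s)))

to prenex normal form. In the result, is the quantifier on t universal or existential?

First replace A → B with ¬A ∨ B.
  ~(~~(exists t. B(t)) | ~(forall s. B(s)))
Move each ¬ inward, flipping quantifiers it crosses:
  (forall t. ~B(t)) & (forall s. B(s))
All bound variables are already distinct, so no renaming is needed.
Finally move all quantifiers to the prefix:
  forall t. forall s. (~B(t) & B(s))
The quantifier exists t sits under an odd number of negations (counting the antecedent side of each →), so it flips to forall t.

universal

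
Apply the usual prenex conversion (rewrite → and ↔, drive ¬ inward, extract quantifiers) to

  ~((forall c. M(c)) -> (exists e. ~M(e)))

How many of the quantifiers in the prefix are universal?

2

Eliminate → and ↔ using ¬ and ∨.
  ~(~(forall c. M(c)) | (exists e. ~M(e)))
Drive negations inward (¬∀x A ≡ ∃x ¬A, ¬∃x A ≡ ∀x ¬A, De Morgan for ∧/∨):
  (forall c. M(c)) & (forall e. M(e))
Extract every quantifier outward, since the variables are now distinct and don't occur free across branches:
  forall c. forall e. (M(c) & M(e))
The prefix is forall c forall e: 2 universal, 0 existential.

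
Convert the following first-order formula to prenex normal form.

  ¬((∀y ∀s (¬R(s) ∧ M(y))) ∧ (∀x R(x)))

∃y ∃s ∃x (R(s) ∨ ¬M(y) ∨ ¬R(x))

Drive negations inward (¬∀x A ≡ ∃x ¬A, ¬∃x A ≡ ∀x ¬A, De Morgan for ∧/∨):
  (∃y ∃s (R(s) ∨ ¬M(y))) ∨ (∃x ¬R(x))
Finally move all quantifiers to the prefix:
  ∃y ∃s ∃x (R(s) ∨ ¬M(y) ∨ ¬R(x))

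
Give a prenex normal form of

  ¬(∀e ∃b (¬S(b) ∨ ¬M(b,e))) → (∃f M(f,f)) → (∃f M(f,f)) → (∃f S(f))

∀e ∃b ∀f ∀z1 ∃a (¬S(b) ∨ ¬M(b,e) ∨ ¬M(f,f) ∨ ¬M(z1,z1) ∨ S(a))

First replace A → B with ¬A ∨ B.
  ¬¬(∀e ∃b (¬S(b) ∨ ¬M(b,e))) ∨ ¬(∃f M(f,f)) ∨ ¬(∃f M(f,f)) ∨ (∃f S(f))
Move each ¬ inward, flipping quantifiers it crosses:
  (∀e ∃b (¬S(b) ∨ ¬M(b,e))) ∨ (∀f ¬M(f,f)) ∨ (∀f ¬M(f,f)) ∨ (∃f S(f))
Give each quantifier a distinct variable: f↦z1, f↦a.
  (∀e ∃b (¬S(b) ∨ ¬M(b,e))) ∨ (∀f ¬M(f,f)) ∨ (∀z1 ¬M(z1,z1)) ∨ (∃a S(a))
Extract every quantifier outward, since the variables are now distinct and don't occur free across branches:
  ∀e ∃b ∀f ∀z1 ∃a (¬S(b) ∨ ¬M(b,e) ∨ ¬M(f,f) ∨ ¬M(z1,z1) ∨ S(a))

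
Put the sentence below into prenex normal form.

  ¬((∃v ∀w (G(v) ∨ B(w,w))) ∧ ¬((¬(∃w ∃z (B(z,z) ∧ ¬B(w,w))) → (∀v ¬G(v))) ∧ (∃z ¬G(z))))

Eliminate → and ↔ using ¬ and ∨.
  ¬((∃v ∀w (G(v) ∨ B(w,w))) ∧ ¬((¬¬(∃w ∃z (B(z,z) ∧ ¬B(w,w))) ∨ (∀v ¬G(v))) ∧ (∃z ¬G(z))))
Drive negations inward (¬∀x A ≡ ∃x ¬A, ¬∃x A ≡ ∀x ¬A, De Morgan for ∧/∨):
  (∀v ∃w (¬G(v) ∧ ¬B(w,w))) ∨ ((∃w ∃z (B(z,z) ∧ ¬B(w,w))) ∨ (∀v ¬G(v))) ∧ (∃z ¬G(z))
Standardize variables apart so no two quantifiers bind the same name: w↦u1, v↦z1, z↦b.
  (∀v ∃w (¬G(v) ∧ ¬B(w,w))) ∨ ((∃u1 ∃z (B(z,z) ∧ ¬B(u1,u1))) ∨ (∀z1 ¬G(z1))) ∧ (∃b ¬G(b))
Finally move all quantifiers to the prefix:
  ∀v ∃w ∃u1 ∃z ∀z1 ∃b (¬G(v) ∧ ¬B(w,w) ∨ (B(z,z) ∧ ¬B(u1,u1) ∨ ¬G(z1)) ∧ ¬G(b))

∀v ∃w ∃u1 ∃z ∀z1 ∃b (¬G(v) ∧ ¬B(w,w) ∨ (B(z,z) ∧ ¬B(u1,u1) ∨ ¬G(z1)) ∧ ¬G(b))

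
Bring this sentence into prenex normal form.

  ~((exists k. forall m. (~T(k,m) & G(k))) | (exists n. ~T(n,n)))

forall k. exists m. forall n. ((T(k,m) | ~G(k)) & T(n,n))

Move each ¬ inward, flipping quantifiers it crosses:
  (forall k. exists m. (T(k,m) | ~G(k))) & (forall n. T(n,n))
All bound variables are already distinct, so no renaming is needed.
Pull the quantifiers to the front (each side's bound variable is not free in the other side):
  forall k. exists m. forall n. ((T(k,m) | ~G(k)) & T(n,n))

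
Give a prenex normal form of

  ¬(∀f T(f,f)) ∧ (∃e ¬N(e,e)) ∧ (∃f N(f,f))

∃f ∃e ∃v (¬T(f,f) ∧ ¬N(e,e) ∧ N(v,v))

Move each ¬ inward, flipping quantifiers it crosses:
  (∃f ¬T(f,f)) ∧ (∃e ¬N(e,e)) ∧ (∃f N(f,f))
Standardize variables apart so no two quantifiers bind the same name: f↦v.
  (∃f ¬T(f,f)) ∧ (∃e ¬N(e,e)) ∧ (∃v N(v,v))
Extract every quantifier outward, since the variables are now distinct and don't occur free across branches:
  ∃f ∃e ∃v (¬T(f,f) ∧ ¬N(e,e) ∧ N(v,v))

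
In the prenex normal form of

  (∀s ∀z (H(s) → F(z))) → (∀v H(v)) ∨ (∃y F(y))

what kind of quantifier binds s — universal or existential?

existential

Eliminate → and ↔ using ¬ and ∨.
  ¬(∀s ∀z (¬H(s) ∨ F(z))) ∨ (∀v H(v)) ∨ (∃y F(y))
Drive negations inward (¬∀x A ≡ ∃x ¬A, ¬∃x A ≡ ∀x ¬A, De Morgan for ∧/∨):
  (∃s ∃z (H(s) ∧ ¬F(z))) ∨ (∀v H(v)) ∨ (∃y F(y))
Finally move all quantifiers to the prefix:
  ∃s ∃z ∀v ∃y (H(s) ∧ ¬F(z) ∨ H(v) ∨ F(y))
The quantifier ∀s sits under an odd number of negations (counting the antecedent side of each →), so it flips to ∃s.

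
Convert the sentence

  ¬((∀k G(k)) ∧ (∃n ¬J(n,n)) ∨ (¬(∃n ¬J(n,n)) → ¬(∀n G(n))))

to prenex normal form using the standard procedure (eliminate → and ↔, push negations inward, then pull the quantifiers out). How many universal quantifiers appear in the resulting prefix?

First replace A → B with ¬A ∨ B.
  ¬((∀k G(k)) ∧ (∃n ¬J(n,n)) ∨ ¬¬(∃n ¬J(n,n)) ∨ ¬(∀n G(n)))
Push ¬ through the quantifiers and connectives to reach negation normal form:
  ((∃k ¬G(k)) ∨ (∀n J(n,n))) ∧ (∀n J(n,n)) ∧ (∀n G(n))
Standardize variables apart so no two quantifiers bind the same name: n↦z, n↦v1.
  ((∃k ¬G(k)) ∨ (∀n J(n,n))) ∧ (∀z J(z,z)) ∧ (∀v1 G(v1))
Pull the quantifiers to the front (each side's bound variable is not free in the other side):
  ∃k ∀n ∀z ∀v1 ((¬G(k) ∨ J(n,n)) ∧ J(z,z) ∧ G(v1))
The prefix is ∃k ∀n ∀z ∀v1: 3 universal, 1 existential.

3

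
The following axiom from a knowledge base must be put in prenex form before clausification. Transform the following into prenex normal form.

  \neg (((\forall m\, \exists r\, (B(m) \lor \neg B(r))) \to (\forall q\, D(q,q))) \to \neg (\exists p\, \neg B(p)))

\exists m\, \forall r\, \forall q\, \exists p\, ((\neg B(m) \land B(r) \lor D(q,q)) \land \neg B(p))

Rewrite implications/biconditionals: A → B as ¬A ∨ B.
  \neg (\neg (\neg (\forall m\, \exists r\, (B(m) \lor \neg B(r))) \lor (\forall q\, D(q,q))) \lor \neg (\exists p\, \neg B(p)))
Push ¬ through the quantifiers and connectives to reach negation normal form:
  ((\exists m\, \forall r\, (\neg B(m) \land B(r))) \lor (\forall q\, D(q,q))) \land (\exists p\, \neg B(p))
Finally move all quantifiers to the prefix:
  \exists m\, \forall r\, \forall q\, \exists p\, ((\neg B(m) \land B(r) \lor D(q,q)) \land \neg B(p))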